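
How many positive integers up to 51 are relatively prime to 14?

22

Prime factors of 14: 2, 7. Count integers ≤ 51 divisible by none of them.
By inclusion–exclusion: 51 − ⌊51/2⌋ − ⌊51/7⌋ + ⌊51/14⌋ = 22.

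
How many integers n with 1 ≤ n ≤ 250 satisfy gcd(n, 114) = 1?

78

114 = 2·3·19. Inclusion–exclusion on these primes:
250 − ⌊250/2⌋ − ⌊250/3⌋ − ⌊250/19⌋ + ⌊250/6⌋ + ⌊250/38⌋ + ⌊250/57⌋ − ⌊250/114⌋ = 78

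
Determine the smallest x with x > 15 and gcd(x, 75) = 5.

gcd(x, 75) = 5 forces 5 | x; write x = 5s. Then gcd(5s, 5·15) = 5·gcd(s, 15), so need gcd(s, 15) = 1.
5s > 15 gives s ≥ 4. The least s ≥ 4 coprime to 15 is 4, so x = 5·4 = 20.

20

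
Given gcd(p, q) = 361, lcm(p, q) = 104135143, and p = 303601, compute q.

p·q = gcd·lcm = 361·104135143 = 37592786623, so q = 37592786623/303601 = 123823.

123823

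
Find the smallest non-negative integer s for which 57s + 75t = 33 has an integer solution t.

19

Reduce mod 75: 57s ≡ 33 (mod 75). With g = gcd(57, 75) = 3 dividing 33, divide through: 19s ≡ 11 (mod 25).
Since gcd(19, 25) = 1, s ≡ 11·(19)⁻¹ ≡ 19 (mod 25). Smallest non-negative: 19.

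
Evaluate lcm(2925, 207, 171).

1278225

2925 = 3² · 5² · 13; 207 = 3² · 23; 171 = 3² · 19
lcm takes max exponent of each prime: 3² · 5² · 13 · 19 · 23 = 1278225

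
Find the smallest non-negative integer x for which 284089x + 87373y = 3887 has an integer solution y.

gcd(284089, 87373) = 169 (Euclid: 284089 = 3·87373 + 21970; 87373 = 3·21970 + 21463; 21970 = 1·21463 + 507; 21463 = 42·507 + 169; 507 = 3·169 + 0), and 169 | 3887.
Extended Euclid: 284089·(-171) + 87373·(556) = 169. Scale by 23: x₀ = -3933.
General solution x = x₀ + 517t; reducing mod 517 gives x = 203 (and y = -660).

203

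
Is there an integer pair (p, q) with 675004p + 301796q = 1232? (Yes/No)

gcd(675004, 301796): 675004 = 2·301796 + 71412; 301796 = 4·71412 + 16148; 71412 = 4·16148 + 6820; 16148 = 2·6820 + 2508; 6820 = 2·2508 + 1804; 2508 = 1·1804 + 704; 1804 = 2·704 + 396; 704 = 1·396 + 308; 396 = 1·308 + 88; 308 = 3·88 + 44; 88 = 2·44 + 0 → 44
44 divides 1232, so a solution exists.

Yes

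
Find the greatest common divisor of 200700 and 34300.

100

200700 = 2² · 3² · 5² · 223
34300 = 2² · 5² · 7³
Common: 2² · 5² = 100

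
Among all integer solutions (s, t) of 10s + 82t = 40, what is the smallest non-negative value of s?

Reduce mod 82: 10s ≡ 40 (mod 82). With g = gcd(10, 82) = 2 dividing 40, divide through: 5s ≡ 20 (mod 41).
Since gcd(5, 41) = 1, s ≡ 20·(5)⁻¹ ≡ 4 (mod 41). Smallest non-negative: 4.

4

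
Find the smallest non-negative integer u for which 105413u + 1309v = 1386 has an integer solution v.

2

Euclid: 105413 = 80·1309 + 693; 1309 = 1·693 + 616; 693 = 1·616 + 77; 616 = 8·77 + 0 → gcd = 77; 1386 = 77·18.
Back-substitution yields 105413·(2) + 1309·(-161) = 77, so one solution is u = 2·18 = 36, v = -161·18 = -2898.
Solutions in u differ by 1309/77 = 17; the one in [0, 17) is 36 mod 17 = 2.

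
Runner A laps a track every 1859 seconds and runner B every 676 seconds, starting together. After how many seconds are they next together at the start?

7436

gcd first: 1859 = 2·676 + 507; 676 = 1·507 + 169; 507 = 3·169 + 0 → gcd = 169
lcm = 1859·676/gcd = 1256684/169 = 7436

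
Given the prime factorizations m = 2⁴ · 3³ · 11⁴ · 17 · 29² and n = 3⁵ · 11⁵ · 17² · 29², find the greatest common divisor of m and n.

5651704179

min exponent per shared prime: 3³ · 11⁴ · 17 · 29² = 5651704179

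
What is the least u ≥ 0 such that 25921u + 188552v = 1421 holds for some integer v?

gcd(25921, 188552) = 49 (Euclid: 188552 = 7·25921 + 7105; 25921 = 3·7105 + 4606; 7105 = 1·4606 + 2499; 4606 = 1·2499 + 2107; 2499 = 1·2107 + 392; 2107 = 5·392 + 147; 392 = 2·147 + 98; 147 = 1·98 + 49; 98 = 2·49 + 0), and 49 | 1421.
Extended Euclid: 25921·(1433) + 188552·(-197) = 49. Scale by 29: u₀ = 41557.
General solution u = u₀ + 3848t; reducing mod 3848 gives u = 3077 (and v = -423).

3077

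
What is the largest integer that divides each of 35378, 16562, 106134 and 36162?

35378 = 2 · 7² · 19²; 16562 = 2 · 7² · 13²; 106134 = 2 · 3 · 7² · 19²; 36162 = 2 · 3² · 7² · 41
gcd takes min exponent of each prime: 2 · 7² = 98

98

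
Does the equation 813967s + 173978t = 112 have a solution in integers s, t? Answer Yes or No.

Yes

gcd(813967, 173978): 813967 = 4·173978 + 118055; 173978 = 1·118055 + 55923; 118055 = 2·55923 + 6209; 55923 = 9·6209 + 42; 6209 = 147·42 + 35; 42 = 1·35 + 7; 35 = 5·7 + 0 → 7
7 divides 112, so a solution exists.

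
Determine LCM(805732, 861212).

gcd first: 861212 = 1·805732 + 55480; 805732 = 14·55480 + 29012; 55480 = 1·29012 + 26468; 29012 = 1·26468 + 2544; 26468 = 10·2544 + 1028; 2544 = 2·1028 + 488; 1028 = 2·488 + 52; 488 = 9·52 + 20; 52 = 2·20 + 12; 20 = 1·12 + 8; 12 = 1·8 + 4; 8 = 2·4 + 0 → gcd = 4
lcm = 805732·861212/gcd = 693906067184/4 = 173476516796

173476516796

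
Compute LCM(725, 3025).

725 = 5² · 29; 3025 = 5² · 11²
max exponents: 5² · 11² · 29 = 87725

87725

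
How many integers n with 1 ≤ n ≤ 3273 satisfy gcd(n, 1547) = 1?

2437

1547 = 7·13·17. Inclusion–exclusion on these primes:
3273 − ⌊3273/7⌋ − ⌊3273/13⌋ − ⌊3273/17⌋ + ⌊3273/91⌋ + ⌊3273/119⌋ + ⌊3273/221⌋ − ⌊3273/1547⌋ = 2437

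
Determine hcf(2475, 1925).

Euclid: 2475 = 1·1925 + 550; 1925 = 3·550 + 275; 550 = 2·275 + 0. Last nonzero remainder: 275.

275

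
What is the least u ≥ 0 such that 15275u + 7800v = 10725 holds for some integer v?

15

Reduce mod 7800: 15275u ≡ 10725 (mod 7800). With g = gcd(15275, 7800) = 325 dividing 10725, divide through: 47u ≡ 33 (mod 24).
Since gcd(47, 24) = 1, u ≡ 33·(47)⁻¹ ≡ 15 (mod 24). Smallest non-negative: 15.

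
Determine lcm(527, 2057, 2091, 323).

149023479

lcm(527, 2057) = 527·2057/gcd = 1084039/17 = 63767
lcm(63767, 2091) = 63767·2091/gcd = 133336797/17 = 7843341
lcm(7843341, 323) = 7843341·323/gcd = 2533399143/17 = 149023479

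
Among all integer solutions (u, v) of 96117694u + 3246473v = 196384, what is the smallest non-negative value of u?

244

gcd(96117694, 3246473) = 6137 (Euclid: 96117694 = 29·3246473 + 1969977; 3246473 = 1·1969977 + 1276496; 1969977 = 1·1276496 + 693481; 1276496 = 1·693481 + 583015; 693481 = 1·583015 + 110466; 583015 = 5·110466 + 30685; 110466 = 3·30685 + 18411; 30685 = 1·18411 + 12274; 18411 = 1·12274 + 6137; 12274 = 2·6137 + 0), and 6137 | 196384.
Extended Euclid: 96117694·(206) + 3246473·(-6099) = 6137. Scale by 32: u₀ = 6592.
General solution u = u₀ + 529t; reducing mod 529 gives u = 244 (and v = -7224).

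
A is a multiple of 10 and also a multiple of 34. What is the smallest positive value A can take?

gcd first: 34 = 3·10 + 4; 10 = 2·4 + 2; 4 = 2·2 + 0 → gcd = 2
lcm = 10·34/gcd = 340/2 = 170

170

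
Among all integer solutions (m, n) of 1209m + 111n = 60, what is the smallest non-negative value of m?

Reduce mod 111: 1209m ≡ 60 (mod 111). With g = gcd(1209, 111) = 3 dividing 60, divide through: 403m ≡ 20 (mod 37).
Since gcd(403, 37) = 1, m ≡ 20·(403)⁻¹ ≡ 32 (mod 37). Smallest non-negative: 32.

32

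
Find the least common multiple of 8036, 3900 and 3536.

8036 = 2² · 7² · 41; 3900 = 2² · 3 · 5² · 13; 3536 = 2⁴ · 13 · 17
lcm takes max exponent of each prime: 2⁴ · 3 · 5² · 7² · 13 · 17 · 41 = 532786800

532786800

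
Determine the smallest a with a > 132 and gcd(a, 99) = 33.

99 = 33·3. Any a with gcd(a, 99) = 33 is a multiple of 33, say 33s, with s coprime to 3.
Need s > 132/33, so s ≥ 5. First s ≥ 5 with gcd(s, 3) = 1 is s = 5. Thus a = 33·5 = 165.

165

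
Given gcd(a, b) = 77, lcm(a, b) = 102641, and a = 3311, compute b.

2387

Using ab = gcd(a,b)·lcm(a,b) = 77·102641 = 7903357, we get b = 7903357/3311 = 2387.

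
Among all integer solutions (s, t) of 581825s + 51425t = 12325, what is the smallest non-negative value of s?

Reduce mod 51425: 581825s ≡ 12325 (mod 51425). With g = gcd(581825, 51425) = 425 dividing 12325, divide through: 1369s ≡ 29 (mod 121).
Since gcd(1369, 121) = 1, s ≡ 29·(1369)⁻¹ ≡ 74 (mod 121). Smallest non-negative: 74.

74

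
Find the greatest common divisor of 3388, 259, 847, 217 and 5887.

7

3388 = 2² · 7 · 11²; 259 = 7 · 37; 847 = 7 · 11²; 217 = 7 · 31; 5887 = 7 · 29²
gcd takes min exponent of each prime: 7 = 7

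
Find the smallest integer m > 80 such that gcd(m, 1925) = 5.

gcd(m, 1925) = 5 forces 5 | m; write m = 5s. Then gcd(5s, 5·385) = 5·gcd(s, 385), so need gcd(s, 385) = 1.
5s > 80 gives s ≥ 17. The least s ≥ 17 coprime to 385 is 17, so m = 5·17 = 85.

85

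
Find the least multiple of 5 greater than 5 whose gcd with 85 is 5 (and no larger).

10

gcd(a, 85) = 5 forces 5 | a; write a = 5s. Then gcd(5s, 5·17) = 5·gcd(s, 17), so need gcd(s, 17) = 1.
5s > 5 gives s ≥ 2. The least s ≥ 2 coprime to 17 is 2, so a = 5·2 = 10.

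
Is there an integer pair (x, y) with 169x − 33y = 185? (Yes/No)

gcd(169, 33): 169 = 5·33 + 4; 33 = 8·4 + 1; 4 = 4·1 + 0 → 1
1 divides 185, so a solution exists.

Yes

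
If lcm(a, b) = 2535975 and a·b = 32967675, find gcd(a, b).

13

gcd·lcm = product, so gcd = 32967675/2535975 = 13.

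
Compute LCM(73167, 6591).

gcd first: 73167 = 11·6591 + 666; 6591 = 9·666 + 597; 666 = 1·597 + 69; 597 = 8·69 + 45; 69 = 1·45 + 24; 45 = 1·24 + 21; 24 = 1·21 + 3; 21 = 7·3 + 0 → gcd = 3
lcm = 73167·6591/gcd = 482243697/3 = 160747899

160747899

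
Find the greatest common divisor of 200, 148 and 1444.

gcd(200, 148): 200 = 1·148 + 52; 148 = 2·52 + 44; 52 = 1·44 + 8; 44 = 5·8 + 4; 8 = 2·4 + 0 → 4
gcd(4, 1444): 1444 = 361·4 + 0 → 4

4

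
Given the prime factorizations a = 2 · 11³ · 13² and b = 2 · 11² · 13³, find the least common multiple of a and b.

5848414

max exponent per prime: 2 · 11³ · 13³ = 5848414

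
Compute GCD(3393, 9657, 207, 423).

9

gcd(3393, 9657): 9657 = 2·3393 + 2871; 3393 = 1·2871 + 522; 2871 = 5·522 + 261; 522 = 2·261 + 0 → 261
gcd(261, 207): 261 = 1·207 + 54; 207 = 3·54 + 45; 54 = 1·45 + 9; 45 = 5·9 + 0 → 9
gcd(9, 423): 423 = 47·9 + 0 → 9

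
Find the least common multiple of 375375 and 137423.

gcd first: 375375 = 2·137423 + 100529; 137423 = 1·100529 + 36894; 100529 = 2·36894 + 26741; 36894 = 1·26741 + 10153; 26741 = 2·10153 + 6435; 10153 = 1·6435 + 3718; 6435 = 1·3718 + 2717; 3718 = 1·2717 + 1001; 2717 = 2·1001 + 715; 1001 = 1·715 + 286; 715 = 2·286 + 143; 286 = 2·143 + 0 → gcd = 143
lcm = 375375·137423/gcd = 51585158625/143 = 360735375

360735375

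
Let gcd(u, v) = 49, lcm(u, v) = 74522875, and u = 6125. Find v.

596183

u·v = gcd·lcm = 49·74522875 = 3651620875, so v = 3651620875/6125 = 596183.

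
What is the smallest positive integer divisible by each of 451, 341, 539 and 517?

32198243

451 = 11 · 41; 341 = 11 · 31; 539 = 7² · 11; 517 = 11 · 47
lcm takes max exponent of each prime: 7² · 11 · 31 · 41 · 47 = 32198243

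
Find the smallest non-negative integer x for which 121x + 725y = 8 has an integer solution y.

48

Euclid: 725 = 5·121 + 120; 121 = 1·120 + 1; 120 = 120·1 + 0 → gcd = 1; 8 = 1·8.
Back-substitution yields 121·(6) + 725·(-1) = 1, so one solution is x = 6·8 = 48, y = -1·8 = -8.
Solutions in x differ by 725/1 = 725; the one in [0, 725) is 48 mod 725 = 48.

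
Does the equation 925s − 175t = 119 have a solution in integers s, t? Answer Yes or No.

No

gcd(925, 175): 925 = 5·175 + 50; 175 = 3·50 + 25; 50 = 2·25 + 0 → 25
25 does not divide 119, so a solution does not exist.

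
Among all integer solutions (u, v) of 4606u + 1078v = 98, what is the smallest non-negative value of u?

4

Euclid: 4606 = 4·1078 + 294; 1078 = 3·294 + 196; 294 = 1·196 + 98; 196 = 2·98 + 0 → gcd = 98; 98 = 98·1.
Back-substitution yields 4606·(4) + 1078·(-17) = 98, so one solution is u = 4·1 = 4, v = -17·1 = -17.
Solutions in u differ by 1078/98 = 11; the one in [0, 11) is 4 mod 11 = 4.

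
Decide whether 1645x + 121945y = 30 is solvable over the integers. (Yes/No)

Yes

By Bézout, 1645x + 121945y = 30 has integer solutions iff gcd(1645, 121945) | 30.
Euclid: 121945 = 74·1645 + 215; 1645 = 7·215 + 140; 215 = 1·140 + 75; 140 = 1·75 + 65; 75 = 1·65 + 10; 65 = 6·10 + 5; 10 = 2·5 + 0. gcd = 5; 30 mod 5 = 0. Yes.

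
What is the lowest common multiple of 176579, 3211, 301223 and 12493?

1215506797297

lcm(176579, 3211) = 176579·3211/gcd = 566995169/13 = 43615013
lcm(43615013, 301223) = 43615013·301223/gcd = 13137845060899/10387 = 1264835377
lcm(1264835377, 12493) = 1264835377·12493/gcd = 15801588364861/13 = 1215506797297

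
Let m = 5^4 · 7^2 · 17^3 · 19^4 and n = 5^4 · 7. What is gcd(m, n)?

min exponent per shared prime: 5^4 · 7 = 4375

4375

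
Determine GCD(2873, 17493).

17

2873 = 13² · 17
17493 = 3 · 7³ · 17
Common: 17 = 17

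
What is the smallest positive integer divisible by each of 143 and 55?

715

143 = 11 · 13; 55 = 5 · 11
max exponents: 5 · 11 · 13 = 715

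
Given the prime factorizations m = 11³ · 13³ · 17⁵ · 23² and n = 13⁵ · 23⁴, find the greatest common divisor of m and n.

min exponent per shared prime: 13³ · 23² = 1162213

1162213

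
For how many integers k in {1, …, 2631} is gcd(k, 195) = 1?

1295

195 = 3·5·13. Inclusion–exclusion on these primes:
2631 − ⌊2631/3⌋ − ⌊2631/5⌋ − ⌊2631/13⌋ + ⌊2631/15⌋ + ⌊2631/39⌋ + ⌊2631/65⌋ − ⌊2631/195⌋ = 1295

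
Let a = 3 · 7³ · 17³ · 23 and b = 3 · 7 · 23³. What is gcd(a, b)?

483

min exponent per shared prime: 3 · 7 · 23 = 483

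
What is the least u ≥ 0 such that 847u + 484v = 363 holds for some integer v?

Reduce mod 484: 847u ≡ 363 (mod 484). With g = gcd(847, 484) = 121 dividing 363, divide through: 7u ≡ 3 (mod 4).
Since gcd(7, 4) = 1, u ≡ 3·(7)⁻¹ ≡ 1 (mod 4). Smallest non-negative: 1.

1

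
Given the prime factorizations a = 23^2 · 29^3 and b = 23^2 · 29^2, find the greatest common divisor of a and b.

444889

min exponent per shared prime: 23^2 · 29^2 = 444889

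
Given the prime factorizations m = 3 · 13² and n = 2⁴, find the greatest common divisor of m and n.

min exponent per shared prime: (none) = 1

1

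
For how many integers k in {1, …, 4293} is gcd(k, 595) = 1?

2771

Prime factors of 595: 5, 7, 17. Count integers ≤ 4293 divisible by none of them.
By inclusion–exclusion: 4293 − ⌊4293/5⌋ − ⌊4293/7⌋ − ⌊4293/17⌋ + ⌊4293/35⌋ + ⌊4293/85⌋ + ⌊4293/119⌋ − ⌊4293/595⌋ = 2771.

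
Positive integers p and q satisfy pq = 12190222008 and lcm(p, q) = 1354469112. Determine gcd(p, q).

gcd·lcm = product, so gcd = 12190222008/1354469112 = 9.

9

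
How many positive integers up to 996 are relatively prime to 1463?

1463 = 7·11·19. Inclusion–exclusion on these primes:
996 − ⌊996/7⌋ − ⌊996/11⌋ − ⌊996/19⌋ + ⌊996/77⌋ + ⌊996/133⌋ + ⌊996/209⌋ − ⌊996/1463⌋ = 735

735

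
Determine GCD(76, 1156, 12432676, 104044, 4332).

gcd(76, 1156): 1156 = 15·76 + 16; 76 = 4·16 + 12; 16 = 1·12 + 4; 12 = 3·4 + 0 → 4
gcd(4, 12432676): 12432676 = 3108169·4 + 0 → 4
gcd(4, 104044): 104044 = 26011·4 + 0 → 4
gcd(4, 4332): 4332 = 1083·4 + 0 → 4

4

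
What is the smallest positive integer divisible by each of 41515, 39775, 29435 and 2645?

lcm(41515, 39775) = 41515·39775/gcd = 1651259125/5 = 330251825
lcm(330251825, 29435) = 330251825·29435/gcd = 9720962468875/5 = 1944192493775
lcm(1944192493775, 2645) = 1944192493775·2645/gcd = 5142389146034875/115 = 44716427356825

44716427356825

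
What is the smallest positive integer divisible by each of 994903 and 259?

36811411

994903 = 7 · 13² · 29²; 259 = 7 · 37
max exponents: 7 · 13² · 29² · 37 = 36811411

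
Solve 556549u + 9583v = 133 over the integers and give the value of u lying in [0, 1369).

Euclid: 556549 = 58·9583 + 735; 9583 = 13·735 + 28; 735 = 26·28 + 7; 28 = 4·7 + 0 → gcd = 7; 133 = 7·19.
Back-substitution yields 556549·(339) + 9583·(-19688) = 7, so one solution is u = 339·19 = 6441, v = -19688·19 = -374072.
Solutions in u differ by 9583/7 = 1369; the one in [0, 1369) is 6441 mod 1369 = 965.

965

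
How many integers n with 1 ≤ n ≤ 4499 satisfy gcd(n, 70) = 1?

70 = 2·5·7. Inclusion–exclusion on these primes:
4499 − ⌊4499/2⌋ − ⌊4499/5⌋ − ⌊4499/7⌋ + ⌊4499/10⌋ + ⌊4499/14⌋ + ⌊4499/35⌋ − ⌊4499/70⌋ = 1543

1543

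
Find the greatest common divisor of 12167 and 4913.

12167 = 23³
4913 = 17³
Common: 1 = 1

1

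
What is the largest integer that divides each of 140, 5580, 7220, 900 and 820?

gcd(140, 5580): 5580 = 39·140 + 120; 140 = 1·120 + 20; 120 = 6·20 + 0 → 20
gcd(20, 7220): 7220 = 361·20 + 0 → 20
gcd(20, 900): 900 = 45·20 + 0 → 20
gcd(20, 820): 820 = 41·20 + 0 → 20

20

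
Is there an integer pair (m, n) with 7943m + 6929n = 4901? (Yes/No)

Yes

gcd(7943, 6929): 7943 = 1·6929 + 1014; 6929 = 6·1014 + 845; 1014 = 1·845 + 169; 845 = 5·169 + 0 → 169
169 divides 4901, so a solution exists.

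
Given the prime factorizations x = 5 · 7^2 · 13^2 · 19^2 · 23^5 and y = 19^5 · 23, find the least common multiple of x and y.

659872415202949585

max exponent per prime: 5 · 7^2 · 13^2 · 19^5 · 23^5 = 659872415202949585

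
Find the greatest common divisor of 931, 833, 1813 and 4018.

gcd(931, 833): 931 = 1·833 + 98; 833 = 8·98 + 49; 98 = 2·49 + 0 → 49
gcd(49, 1813): 1813 = 37·49 + 0 → 49
gcd(49, 4018): 4018 = 82·49 + 0 → 49

49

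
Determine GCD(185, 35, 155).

5

185 = 5 · 37; 35 = 5 · 7; 155 = 5 · 31
gcd takes min exponent of each prime: 5 = 5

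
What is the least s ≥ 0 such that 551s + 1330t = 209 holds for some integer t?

39

gcd(551, 1330) = 19 (Euclid: 1330 = 2·551 + 228; 551 = 2·228 + 95; 228 = 2·95 + 38; 95 = 2·38 + 19; 38 = 2·19 + 0), and 19 | 209.
Extended Euclid: 551·(29) + 1330·(-12) = 19. Scale by 11: s₀ = 319.
General solution s = s₀ + 70k; reducing mod 70 gives s = 39 (and t = -16).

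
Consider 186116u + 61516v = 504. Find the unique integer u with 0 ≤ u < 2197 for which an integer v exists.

Euclid: 186116 = 3·61516 + 1568; 61516 = 39·1568 + 364; 1568 = 4·364 + 112; 364 = 3·112 + 28; 112 = 4·28 + 0 → gcd = 28; 504 = 28·18.
Back-substitution yields 186116·(-510) + 61516·(1543) = 28, so one solution is u = -510·18 = -9180, v = 1543·18 = 27774.
Solutions in u differ by 61516/28 = 2197; the one in [0, 2197) is -9180 mod 2197 = 1805.

1805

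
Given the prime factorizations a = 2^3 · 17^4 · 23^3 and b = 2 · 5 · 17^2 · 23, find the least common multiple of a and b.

40648000280

max exponent per prime: 2^3 · 5 · 17^4 · 23^3 = 40648000280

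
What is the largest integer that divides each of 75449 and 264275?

11

Euclid: 264275 = 3·75449 + 37928; 75449 = 1·37928 + 37521; 37928 = 1·37521 + 407; 37521 = 92·407 + 77; 407 = 5·77 + 22; 77 = 3·22 + 11; 22 = 2·11 + 0. Last nonzero remainder: 11.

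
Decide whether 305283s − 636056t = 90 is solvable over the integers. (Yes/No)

gcd(305283, 636056): 636056 = 2·305283 + 25490; 305283 = 11·25490 + 24893; 25490 = 1·24893 + 597; 24893 = 41·597 + 416; 597 = 1·416 + 181; 416 = 2·181 + 54; 181 = 3·54 + 19; 54 = 2·19 + 16; 19 = 1·16 + 3; 16 = 5·3 + 1; 3 = 3·1 + 0 → 1
1 divides 90, so a solution exists.

Yes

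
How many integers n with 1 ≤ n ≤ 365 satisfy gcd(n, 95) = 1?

276

Prime factors of 95: 5, 19. Count integers ≤ 365 divisible by none of them.
By inclusion–exclusion: 365 − ⌊365/5⌋ − ⌊365/19⌋ + ⌊365/95⌋ = 276.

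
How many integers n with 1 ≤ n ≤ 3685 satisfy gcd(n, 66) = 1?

66 = 2·3·11. Inclusion–exclusion on these primes:
3685 − ⌊3685/2⌋ − ⌊3685/3⌋ − ⌊3685/11⌋ + ⌊3685/6⌋ + ⌊3685/22⌋ + ⌊3685/33⌋ − ⌊3685/66⌋ = 1117

1117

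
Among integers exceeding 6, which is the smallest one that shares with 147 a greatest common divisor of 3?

Multiples of 3 above 6: 3·3, 3·4, … . Need the cofactor coprime to 147/3 = 49.
Checking s = 3, 4, … the first with gcd(s, 49) = 1 is s = 3, giving 9.

9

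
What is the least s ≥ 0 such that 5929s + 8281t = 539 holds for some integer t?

gcd(5929, 8281) = 49 (Euclid: 8281 = 1·5929 + 2352; 5929 = 2·2352 + 1225; 2352 = 1·1225 + 1127; 1225 = 1·1127 + 98; 1127 = 11·98 + 49; 98 = 2·49 + 0), and 49 | 539.
Extended Euclid: 5929·(-81) + 8281·(58) = 49. Scale by 11: s₀ = -891.
General solution s = s₀ + 169k; reducing mod 169 gives s = 123 (and t = -88).

123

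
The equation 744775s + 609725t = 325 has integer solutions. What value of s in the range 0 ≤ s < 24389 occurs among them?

Reduce mod 609725: 744775s ≡ 325 (mod 609725). With g = gcd(744775, 609725) = 25 dividing 325, divide through: 29791s ≡ 13 (mod 24389).
Since gcd(29791, 24389) = 1, s ≡ 13·(29791)⁻¹ ≡ 17224 (mod 24389). Smallest non-negative: 17224.

17224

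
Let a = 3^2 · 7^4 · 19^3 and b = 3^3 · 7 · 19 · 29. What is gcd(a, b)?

min exponent per shared prime: 3^2 · 7 · 19 = 1197

1197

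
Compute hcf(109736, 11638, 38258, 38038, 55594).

gcd(109736, 11638): 109736 = 9·11638 + 4994; 11638 = 2·4994 + 1650; 4994 = 3·1650 + 44; 1650 = 37·44 + 22; 44 = 2·22 + 0 → 22
gcd(22, 38258): 38258 = 1739·22 + 0 → 22
gcd(22, 38038): 38038 = 1729·22 + 0 → 22
gcd(22, 55594): 55594 = 2527·22 + 0 → 22

22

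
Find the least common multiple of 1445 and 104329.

1445 = 5 · 17²; 104329 = 17² · 19²
max exponents: 5 · 17² · 19² = 521645

521645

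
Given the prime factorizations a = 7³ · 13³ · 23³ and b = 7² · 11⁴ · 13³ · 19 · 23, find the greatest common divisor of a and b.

2476019

min exponent per shared prime: 7² · 13³ · 23 = 2476019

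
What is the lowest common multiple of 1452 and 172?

1452 = 2² · 3 · 11²; 172 = 2² · 43
max exponents: 2² · 3 · 11² · 43 = 62436

62436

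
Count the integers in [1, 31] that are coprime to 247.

28

Prime factors of 247: 13, 19. Count integers ≤ 31 divisible by none of them.
By inclusion–exclusion: 31 − ⌊31/13⌋ − ⌊31/19⌋ + ⌊31/247⌋ = 28.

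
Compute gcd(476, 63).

7

476 = 2² · 7 · 17
63 = 3² · 7
Common: 7 = 7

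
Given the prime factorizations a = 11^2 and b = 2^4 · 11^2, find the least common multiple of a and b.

max exponent per prime: 2^4 · 11^2 = 1936

1936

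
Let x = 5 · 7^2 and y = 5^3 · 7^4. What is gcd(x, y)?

min exponent per shared prime: 5 · 7^2 = 245

245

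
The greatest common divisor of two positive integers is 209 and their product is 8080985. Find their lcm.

gcd·lcm = product, so lcm = 8080985/209 = 38665.

38665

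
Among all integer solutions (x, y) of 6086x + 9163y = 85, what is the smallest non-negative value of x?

131

Reduce mod 9163: 6086x ≡ 85 (mod 9163). With g = gcd(6086, 9163) = 17 dividing 85, divide through: 358x ≡ 5 (mod 539).
Since gcd(358, 539) = 1, x ≡ 5·(358)⁻¹ ≡ 131 (mod 539). Smallest non-negative: 131.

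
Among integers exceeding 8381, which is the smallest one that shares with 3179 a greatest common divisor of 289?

8670

Multiples of 289 above 8381: 289·30, 289·31, … . Need the cofactor coprime to 3179/289 = 11.
Checking s = 30, 31, … the first with gcd(s, 11) = 1 is s = 30, giving 8670.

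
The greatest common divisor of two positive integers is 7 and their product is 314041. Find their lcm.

44863

For any two positive integers, gcd × lcm equals their product. Hence lcm = 314041 / 7 = 44863.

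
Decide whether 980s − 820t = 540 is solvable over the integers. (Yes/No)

By Bézout, 980s − 820t = 540 has integer solutions iff gcd(980, 820) | 540.
Euclid: 980 = 1·820 + 160; 820 = 5·160 + 20; 160 = 8·20 + 0. gcd = 20; 540 mod 20 = 0. Yes.

Yes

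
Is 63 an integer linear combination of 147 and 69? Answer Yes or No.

By Bézout, 147s + 69t = 63 has integer solutions iff gcd(147, 69) | 63.
Euclid: 147 = 2·69 + 9; 69 = 7·9 + 6; 9 = 1·6 + 3; 6 = 2·3 + 0. gcd = 3; 63 mod 3 = 0. Yes.

Yes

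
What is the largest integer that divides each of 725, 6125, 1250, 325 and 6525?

gcd(725, 6125): 6125 = 8·725 + 325; 725 = 2·325 + 75; 325 = 4·75 + 25; 75 = 3·25 + 0 → 25
gcd(25, 1250): 1250 = 50·25 + 0 → 25
gcd(25, 325): 325 = 13·25 + 0 → 25
gcd(25, 6525): 6525 = 261·25 + 0 → 25

25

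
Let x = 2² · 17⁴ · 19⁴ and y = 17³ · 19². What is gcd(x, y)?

min exponent per shared prime: 17³ · 19² = 1773593

1773593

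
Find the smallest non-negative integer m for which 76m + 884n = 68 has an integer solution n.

gcd(76, 884) = 4 (Euclid: 884 = 11·76 + 48; 76 = 1·48 + 28; 48 = 1·28 + 20; 28 = 1·20 + 8; 20 = 2·8 + 4; 8 = 2·4 + 0), and 4 | 68.
Extended Euclid: 76·(-93) + 884·(8) = 4. Scale by 17: m₀ = -1581.
General solution m = m₀ + 221t; reducing mod 221 gives m = 187 (and n = -16).

187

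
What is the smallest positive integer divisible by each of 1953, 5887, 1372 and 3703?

lcm(1953, 5887) = 1953·5887/gcd = 11497311/7 = 1642473
lcm(1642473, 1372) = 1642473·1372/gcd = 2253472956/7 = 321924708
lcm(321924708, 3703) = 321924708·3703/gcd = 1192087193724/7 = 170298170532

170298170532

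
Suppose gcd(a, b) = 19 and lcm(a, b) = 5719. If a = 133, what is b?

817

Using ab = gcd(a,b)·lcm(a,b) = 19·5719 = 108661, we get b = 108661/133 = 817.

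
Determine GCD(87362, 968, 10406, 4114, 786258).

242

87362 = 2 · 11² · 19²; 968 = 2³ · 11²; 10406 = 2 · 11² · 43; 4114 = 2 · 11² · 17; 786258 = 2 · 3² · 11² · 19²
gcd takes min exponent of each prime: 2 · 11² = 242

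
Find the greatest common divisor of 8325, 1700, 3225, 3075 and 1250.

8325 = 3² · 5² · 37; 1700 = 2² · 5² · 17; 3225 = 3 · 5² · 43; 3075 = 3 · 5² · 41; 1250 = 2 · 5⁴
gcd takes min exponent of each prime: 5² = 25

25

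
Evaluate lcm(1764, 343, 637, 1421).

1764 = 2² · 3² · 7²; 343 = 7³; 637 = 7² · 13; 1421 = 7² · 29
lcm takes max exponent of each prime: 2² · 3² · 7³ · 13 · 29 = 4655196

4655196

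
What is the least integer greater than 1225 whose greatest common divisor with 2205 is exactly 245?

1715

2205 = 245·9. Any t with gcd(t, 2205) = 245 is a multiple of 245, say 245s, with s coprime to 9.
Need s > 1225/245, so s ≥ 6. First s ≥ 6 with gcd(s, 9) = 1 is s = 7. Thus t = 245·7 = 1715.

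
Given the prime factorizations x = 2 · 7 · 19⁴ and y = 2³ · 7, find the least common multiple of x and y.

7297976

max exponent per prime: 2³ · 7 · 19⁴ = 7297976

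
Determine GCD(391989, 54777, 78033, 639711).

57

391989 = 3 · 13 · 19 · 23²; 54777 = 3 · 19 · 31²; 78033 = 3 · 19 · 37²; 639711 = 3³ · 19 · 29 · 43
gcd takes min exponent of each prime: 3 · 19 = 57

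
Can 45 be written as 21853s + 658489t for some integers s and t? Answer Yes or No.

gcd(21853, 658489): 658489 = 30·21853 + 2899; 21853 = 7·2899 + 1560; 2899 = 1·1560 + 1339; 1560 = 1·1339 + 221; 1339 = 6·221 + 13; 221 = 17·13 + 0 → 13
13 does not divide 45, so a solution does not exist.

No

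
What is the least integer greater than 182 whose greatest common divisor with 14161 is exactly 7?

189

14161 = 7·2023. Any k with gcd(k, 14161) = 7 is a multiple of 7, say 7s, with s coprime to 2023.
Need s > 182/7, so s ≥ 27. First s ≥ 27 with gcd(s, 2023) = 1 is s = 27. Thus k = 7·27 = 189.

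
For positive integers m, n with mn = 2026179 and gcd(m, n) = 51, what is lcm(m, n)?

39729

gcd·lcm = product, so lcm = 2026179/51 = 39729.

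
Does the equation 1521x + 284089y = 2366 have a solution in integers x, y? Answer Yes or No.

Yes

gcd(1521, 284089): 284089 = 186·1521 + 1183; 1521 = 1·1183 + 338; 1183 = 3·338 + 169; 338 = 2·169 + 0 → 169
169 divides 2366, so a solution exists.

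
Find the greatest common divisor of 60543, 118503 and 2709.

gcd(60543, 118503): 118503 = 1·60543 + 57960; 60543 = 1·57960 + 2583; 57960 = 22·2583 + 1134; 2583 = 2·1134 + 315; 1134 = 3·315 + 189; 315 = 1·189 + 126; 189 = 1·126 + 63; 126 = 2·63 + 0 → 63
gcd(63, 2709): 2709 = 43·63 + 0 → 63

63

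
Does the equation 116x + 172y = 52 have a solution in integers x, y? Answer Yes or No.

gcd(116, 172): 172 = 1·116 + 56; 116 = 2·56 + 4; 56 = 14·4 + 0 → 4
4 divides 52, so a solution exists.

Yes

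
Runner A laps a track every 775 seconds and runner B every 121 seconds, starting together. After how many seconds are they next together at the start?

775 = 5² · 31; 121 = 11²
max exponents: 5² · 11² · 31 = 93775

93775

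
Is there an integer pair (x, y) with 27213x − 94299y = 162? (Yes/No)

By Bézout, 27213x − 94299y = 162 has integer solutions iff gcd(27213, 94299) | 162.
Euclid: 94299 = 3·27213 + 12660; 27213 = 2·12660 + 1893; 12660 = 6·1893 + 1302; 1893 = 1·1302 + 591; 1302 = 2·591 + 120; 591 = 4·120 + 111; 120 = 1·111 + 9; 111 = 12·9 + 3; 9 = 3·3 + 0. gcd = 3; 162 mod 3 = 0. Yes.

Yes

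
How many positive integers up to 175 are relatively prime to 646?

646 = 2·17·19. Inclusion–exclusion on these primes:
175 − ⌊175/2⌋ − ⌊175/17⌋ − ⌊175/19⌋ + ⌊175/34⌋ + ⌊175/38⌋ + ⌊175/323⌋ − ⌊175/646⌋ = 78

78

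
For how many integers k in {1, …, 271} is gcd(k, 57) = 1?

171

Prime factors of 57: 3, 19. Count integers ≤ 271 divisible by none of them.
By inclusion–exclusion: 271 − ⌊271/3⌋ − ⌊271/19⌋ + ⌊271/57⌋ = 171.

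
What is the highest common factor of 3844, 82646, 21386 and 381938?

2

gcd(3844, 82646): 82646 = 21·3844 + 1922; 3844 = 2·1922 + 0 → 1922
gcd(1922, 21386): 21386 = 11·1922 + 244; 1922 = 7·244 + 214; 244 = 1·214 + 30; 214 = 7·30 + 4; 30 = 7·4 + 2; 4 = 2·2 + 0 → 2
gcd(2, 381938): 381938 = 190969·2 + 0 → 2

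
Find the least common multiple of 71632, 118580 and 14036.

lcm(71632, 118580) = 71632·118580/gcd = 8494122560/484 = 17549840
lcm(17549840, 14036) = 17549840·14036/gcd = 246329554240/484 = 508945360

508945360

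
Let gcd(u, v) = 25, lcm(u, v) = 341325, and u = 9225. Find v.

925

u·v = gcd·lcm = 25·341325 = 8533125, so v = 8533125/9225 = 925.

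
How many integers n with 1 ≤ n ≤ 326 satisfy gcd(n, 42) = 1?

Prime factors of 42: 2, 3, 7. Count integers ≤ 326 divisible by none of them.
By inclusion–exclusion: 326 − ⌊326/2⌋ − ⌊326/3⌋ − ⌊326/7⌋ + ⌊326/6⌋ + ⌊326/14⌋ + ⌊326/21⌋ − ⌊326/42⌋ = 94.

94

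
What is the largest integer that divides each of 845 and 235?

5

Euclid: 845 = 3·235 + 140; 235 = 1·140 + 95; 140 = 1·95 + 45; 95 = 2·45 + 5; 45 = 9·5 + 0. Last nonzero remainder: 5.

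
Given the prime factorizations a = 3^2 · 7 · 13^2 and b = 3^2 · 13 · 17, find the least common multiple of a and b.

180999

max exponent per prime: 3^2 · 7 · 13^2 · 17 = 180999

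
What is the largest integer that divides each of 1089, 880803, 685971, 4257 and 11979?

99

gcd(1089, 880803): 880803 = 808·1089 + 891; 1089 = 1·891 + 198; 891 = 4·198 + 99; 198 = 2·99 + 0 → 99
gcd(99, 685971): 685971 = 6929·99 + 0 → 99
gcd(99, 4257): 4257 = 43·99 + 0 → 99
gcd(99, 11979): 11979 = 121·99 + 0 → 99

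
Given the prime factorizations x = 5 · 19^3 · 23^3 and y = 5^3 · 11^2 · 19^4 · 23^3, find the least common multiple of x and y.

23982436055875

max exponent per prime: 5^3 · 11^2 · 19^4 · 23^3 = 23982436055875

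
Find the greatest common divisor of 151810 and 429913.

151810 = 2 · 5 · 17 · 19 · 47
429913 = 11³ · 17 · 19
Common: 17 · 19 = 323

323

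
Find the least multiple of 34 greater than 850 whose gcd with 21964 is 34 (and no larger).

918

gcd(k, 21964) = 34 forces 34 | k; write k = 34s. Then gcd(34s, 34·646) = 34·gcd(s, 646), so need gcd(s, 646) = 1.
34s > 850 gives s ≥ 26. The least s ≥ 26 coprime to 646 is 27, so k = 34·27 = 918.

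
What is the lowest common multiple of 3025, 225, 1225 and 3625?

lcm(3025, 225) = 3025·225/gcd = 680625/25 = 27225
lcm(27225, 1225) = 27225·1225/gcd = 33350625/25 = 1334025
lcm(1334025, 3625) = 1334025·3625/gcd = 4835840625/25 = 193433625

193433625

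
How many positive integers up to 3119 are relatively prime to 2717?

2479

Prime factors of 2717: 11, 13, 19. Count integers ≤ 3119 divisible by none of them.
By inclusion–exclusion: 3119 − ⌊3119/11⌋ − ⌊3119/13⌋ − ⌊3119/19⌋ + ⌊3119/143⌋ + ⌊3119/209⌋ + ⌊3119/247⌋ − ⌊3119/2717⌋ = 2479.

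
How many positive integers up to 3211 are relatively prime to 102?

1008

102 = 2·3·17. Inclusion–exclusion on these primes:
3211 − ⌊3211/2⌋ − ⌊3211/3⌋ − ⌊3211/17⌋ + ⌊3211/6⌋ + ⌊3211/34⌋ + ⌊3211/51⌋ − ⌊3211/102⌋ = 1008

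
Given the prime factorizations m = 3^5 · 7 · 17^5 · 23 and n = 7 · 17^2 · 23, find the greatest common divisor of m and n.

46529

min exponent per shared prime: 7 · 17^2 · 23 = 46529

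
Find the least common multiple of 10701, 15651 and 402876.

lcm(10701, 15651) = 10701·15651/gcd = 167481351/9 = 18609039
lcm(18609039, 402876) = 18609039·402876/gcd = 7497135196164/9 = 833015021796

833015021796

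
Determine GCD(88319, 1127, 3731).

7

gcd(88319, 1127): 88319 = 78·1127 + 413; 1127 = 2·413 + 301; 413 = 1·301 + 112; 301 = 2·112 + 77; 112 = 1·77 + 35; 77 = 2·35 + 7; 35 = 5·7 + 0 → 7
gcd(7, 3731): 3731 = 533·7 + 0 → 7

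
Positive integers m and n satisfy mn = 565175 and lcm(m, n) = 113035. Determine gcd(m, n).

5

gcd·lcm = product, so gcd = 565175/113035 = 5.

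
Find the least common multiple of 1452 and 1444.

gcd first: 1452 = 1·1444 + 8; 1444 = 180·8 + 4; 8 = 2·4 + 0 → gcd = 4
lcm = 1452·1444/gcd = 2096688/4 = 524172

524172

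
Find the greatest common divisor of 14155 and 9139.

19

Euclid: 14155 = 1·9139 + 5016; 9139 = 1·5016 + 4123; 5016 = 1·4123 + 893; 4123 = 4·893 + 551; 893 = 1·551 + 342; 551 = 1·342 + 209; 342 = 1·209 + 133; 209 = 1·133 + 76; 133 = 1·76 + 57; 76 = 1·57 + 19; 57 = 3·19 + 0. Last nonzero remainder: 19.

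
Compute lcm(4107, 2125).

8727375

4107 = 3 · 37²; 2125 = 5³ · 17
max exponents: 3 · 5³ · 17 · 37² = 8727375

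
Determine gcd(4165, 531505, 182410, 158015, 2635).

4165 = 5 · 7² · 17; 531505 = 5 · 13² · 17 · 37; 182410 = 2 · 5 · 17 · 29 · 37; 158015 = 5 · 11 · 13² · 17; 2635 = 5 · 17 · 31
gcd takes min exponent of each prime: 5 · 17 = 85

85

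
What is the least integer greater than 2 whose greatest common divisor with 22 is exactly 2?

gcd(x, 22) = 2 forces 2 | x; write x = 2s. Then gcd(2s, 2·11) = 2·gcd(s, 11), so need gcd(s, 11) = 1.
2s > 2 gives s ≥ 2. The least s ≥ 2 coprime to 11 is 2, so x = 2·2 = 4.

4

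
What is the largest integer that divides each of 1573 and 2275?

13

1573 = 11² · 13
2275 = 5² · 7 · 13
Common: 13 = 13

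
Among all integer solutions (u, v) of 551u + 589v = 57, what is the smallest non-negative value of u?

Euclid: 589 = 1·551 + 38; 551 = 14·38 + 19; 38 = 2·19 + 0 → gcd = 19; 57 = 19·3.
Back-substitution yields 551·(15) + 589·(-14) = 19, so one solution is u = 15·3 = 45, v = -14·3 = -42.
Solutions in u differ by 589/19 = 31; the one in [0, 31) is 45 mod 31 = 14.

14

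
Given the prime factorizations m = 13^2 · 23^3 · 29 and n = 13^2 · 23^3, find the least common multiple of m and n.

max exponent per prime: 13^2 · 23^3 · 29 = 59630467

59630467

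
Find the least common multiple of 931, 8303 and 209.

4475317

931 = 7² · 19; 8303 = 19² · 23; 209 = 11 · 19
lcm takes max exponent of each prime: 7² · 11 · 19² · 23 = 4475317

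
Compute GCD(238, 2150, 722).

238 = 2 · 7 · 17; 2150 = 2 · 5² · 43; 722 = 2 · 19²
gcd takes min exponent of each prime: 2 = 2

2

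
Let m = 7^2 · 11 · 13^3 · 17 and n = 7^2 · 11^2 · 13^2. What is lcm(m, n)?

max exponent per prime: 7^2 · 11^2 · 13^3 · 17 = 221442221

221442221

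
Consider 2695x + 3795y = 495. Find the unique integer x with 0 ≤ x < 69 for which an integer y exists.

3

Euclid: 3795 = 1·2695 + 1100; 2695 = 2·1100 + 495; 1100 = 2·495 + 110; 495 = 4·110 + 55; 110 = 2·55 + 0 → gcd = 55; 495 = 55·9.
Back-substitution yields 2695·(31) + 3795·(-22) = 55, so one solution is x = 31·9 = 279, y = -22·9 = -198.
Solutions in x differ by 3795/55 = 69; the one in [0, 69) is 279 mod 69 = 3.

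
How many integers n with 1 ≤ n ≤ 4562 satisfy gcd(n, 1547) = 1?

3399

Prime factors of 1547: 7, 13, 17. Count integers ≤ 4562 divisible by none of them.
By inclusion–exclusion: 4562 − ⌊4562/7⌋ − ⌊4562/13⌋ − ⌊4562/17⌋ + ⌊4562/91⌋ + ⌊4562/119⌋ + ⌊4562/221⌋ − ⌊4562/1547⌋ = 3399.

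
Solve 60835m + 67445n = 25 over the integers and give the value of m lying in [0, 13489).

Reduce mod 67445: 60835m ≡ 25 (mod 67445). With g = gcd(60835, 67445) = 5 dividing 25, divide through: 12167m ≡ 5 (mod 13489).
Since gcd(12167, 13489) = 1, m ≡ 5·(12167)⁻¹ ≡ 2357 (mod 13489). Smallest non-negative: 2357.

2357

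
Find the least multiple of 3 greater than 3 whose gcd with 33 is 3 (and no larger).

6

33 = 3·11. Any k with gcd(k, 33) = 3 is a multiple of 3, say 3s, with s coprime to 11.
Need s > 3/3, so s ≥ 2. First s ≥ 2 with gcd(s, 11) = 1 is s = 2. Thus k = 3·2 = 6.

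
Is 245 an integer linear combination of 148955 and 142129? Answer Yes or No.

Yes

By Bézout, 148955m + 142129n = 245 has integer solutions iff gcd(148955, 142129) | 245.
Euclid: 148955 = 1·142129 + 6826; 142129 = 20·6826 + 5609; 6826 = 1·5609 + 1217; 5609 = 4·1217 + 741; 1217 = 1·741 + 476; 741 = 1·476 + 265; 476 = 1·265 + 211; 265 = 1·211 + 54; 211 = 3·54 + 49; 54 = 1·49 + 5; 49 = 9·5 + 4; 5 = 1·4 + 1; 4 = 4·1 + 0. gcd = 1; 245 mod 1 = 0. Yes.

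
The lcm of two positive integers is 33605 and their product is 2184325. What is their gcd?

gcd·lcm = product, so gcd = 2184325/33605 = 65.

65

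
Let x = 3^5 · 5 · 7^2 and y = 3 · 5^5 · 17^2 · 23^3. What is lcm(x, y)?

max exponent per prime: 3^5 · 5^5 · 7^2 · 17^2 · 23^3 = 130837948565625

130837948565625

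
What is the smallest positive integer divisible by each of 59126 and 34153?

118784134

59126 = 2 · 17 · 37 · 47; 34153 = 7² · 17 · 41
max exponents: 2 · 7² · 17 · 37 · 41 · 47 = 118784134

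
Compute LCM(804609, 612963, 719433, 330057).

804609 = 3² · 13² · 23²; 612963 = 3² · 13³ · 31; 719433 = 3² · 11 · 13² · 43; 330057 = 3² · 7 · 13² · 31
lcm takes max exponent of each prime: 3² · 7 · 11 · 13³ · 23² · 31 · 43 = 1073616340797

1073616340797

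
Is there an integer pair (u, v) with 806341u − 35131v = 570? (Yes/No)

Yes

gcd(806341, 35131): 806341 = 22·35131 + 33459; 35131 = 1·33459 + 1672; 33459 = 20·1672 + 19; 1672 = 88·19 + 0 → 19
19 divides 570, so a solution exists.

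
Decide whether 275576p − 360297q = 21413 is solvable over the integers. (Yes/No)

Yes

gcd(275576, 360297): 360297 = 1·275576 + 84721; 275576 = 3·84721 + 21413; 84721 = 3·21413 + 20482; 21413 = 1·20482 + 931; 20482 = 22·931 + 0 → 931
931 divides 21413, so a solution exists.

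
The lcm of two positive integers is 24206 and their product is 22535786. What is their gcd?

From gcd × lcm = mn: gcd = 22535786 / 24206 = 931.

931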